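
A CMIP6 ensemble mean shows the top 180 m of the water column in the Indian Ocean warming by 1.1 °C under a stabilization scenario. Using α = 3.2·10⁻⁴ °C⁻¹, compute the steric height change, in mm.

63.4 mm of thermosteric rise

Δh = αΔT·H = 3.2×10⁻⁴ × 1.1 × 180 = 0.06336 m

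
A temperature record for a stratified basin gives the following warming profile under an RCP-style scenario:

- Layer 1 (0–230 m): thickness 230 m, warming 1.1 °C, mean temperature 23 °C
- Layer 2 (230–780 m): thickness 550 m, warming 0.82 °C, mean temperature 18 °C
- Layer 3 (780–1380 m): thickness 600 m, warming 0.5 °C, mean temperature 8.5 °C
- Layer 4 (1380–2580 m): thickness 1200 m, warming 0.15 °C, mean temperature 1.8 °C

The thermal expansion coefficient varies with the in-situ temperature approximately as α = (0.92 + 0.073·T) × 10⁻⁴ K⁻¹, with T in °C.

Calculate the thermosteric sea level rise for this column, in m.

Δh = 0.232 m

Layer 1: α = (0.92 + 0.073×23)×10⁻⁴ = 2.599×10⁻⁴ K⁻¹
Layer 2: α = (0.92 + 0.073×18)×10⁻⁴ = 2.234×10⁻⁴ K⁻¹
Layer 3: α = (0.92 + 0.073×8.5)×10⁻⁴ = 1.5405×10⁻⁴ K⁻¹
Layer 4: α = (0.92 + 0.073×1.8)×10⁻⁴ = 1.0514×10⁻⁴ K⁻¹
2.599×10⁻⁴ × 230 × 1.1 = 0.0657547 m
230–780 m: 550 × 2.234×10⁻⁴ × 0.82 = 0.1007534 m
0.5 × 600 × 1.5405×10⁻⁴ = 0.046215 m
1.0514×10⁻⁴ × 1200 × 0.15 = 0.0189252 m
Δh = 0.0657547 + 0.1007534 + 0.046215 + 0.0189252 = 0.2316483 m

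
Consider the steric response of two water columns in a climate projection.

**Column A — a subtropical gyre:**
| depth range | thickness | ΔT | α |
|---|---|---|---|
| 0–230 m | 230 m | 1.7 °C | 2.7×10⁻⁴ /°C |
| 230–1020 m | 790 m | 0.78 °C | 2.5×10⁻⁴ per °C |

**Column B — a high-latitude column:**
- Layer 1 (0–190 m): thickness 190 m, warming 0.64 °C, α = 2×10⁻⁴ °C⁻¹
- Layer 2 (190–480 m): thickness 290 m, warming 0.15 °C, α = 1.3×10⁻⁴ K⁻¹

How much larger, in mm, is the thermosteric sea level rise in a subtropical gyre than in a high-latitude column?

Δh_A − Δh_B ≈ 230 mm

A Layer 1: 1.7 × 2.7×10⁻⁴ × 230 = 0.10557 m
A 230–1020 m: 790 × 2.5×10⁻⁴ × 0.78 = 0.15405 m
A total: 0.25962 m
B 0–190 m: 190 × 0.64 × 2×10⁻⁴ = 0.02432 m
B 290 × 0.15 × 1.3×10⁻⁴ = 0.005655 m
B total: 0.029975 m
Difference: 0.25962 − 0.029975 = 0.229645 m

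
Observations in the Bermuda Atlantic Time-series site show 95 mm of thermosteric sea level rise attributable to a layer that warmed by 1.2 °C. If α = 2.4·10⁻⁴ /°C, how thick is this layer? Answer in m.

H = Δh/(αΔT) = 0.095 / (2.4×10⁻⁴ × 1.2) ≈ 329.9 m

H ≈ 330 m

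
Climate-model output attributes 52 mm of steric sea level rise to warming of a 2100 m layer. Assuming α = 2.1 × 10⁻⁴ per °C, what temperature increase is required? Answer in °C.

ΔT = Δh/(αH) = 0.052 / (2.1×10⁻⁴ × 2100) ≈ 0.1179 °C

0.118 °C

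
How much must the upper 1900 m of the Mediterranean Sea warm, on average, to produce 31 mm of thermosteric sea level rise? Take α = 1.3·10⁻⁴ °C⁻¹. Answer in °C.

ΔT ≈ 0.126 °C

ΔT = Δh/(αH) = 0.031 / (1.3×10⁻⁴ × 1900) ≈ 0.1255 °C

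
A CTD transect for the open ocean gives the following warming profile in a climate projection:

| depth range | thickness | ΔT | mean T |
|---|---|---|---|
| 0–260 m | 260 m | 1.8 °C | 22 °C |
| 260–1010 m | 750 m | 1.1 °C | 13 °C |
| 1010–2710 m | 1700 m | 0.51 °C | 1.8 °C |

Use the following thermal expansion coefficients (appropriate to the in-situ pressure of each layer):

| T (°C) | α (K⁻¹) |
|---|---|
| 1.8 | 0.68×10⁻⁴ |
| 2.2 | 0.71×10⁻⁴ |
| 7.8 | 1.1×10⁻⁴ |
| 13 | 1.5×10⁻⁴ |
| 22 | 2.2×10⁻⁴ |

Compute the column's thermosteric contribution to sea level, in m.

about 0.29 m

Layer 1 at 22 °C → α = 2.2×10⁻⁴ K⁻¹
Layer 2 at 13 °C → α = 1.5×10⁻⁴ K⁻¹
Layer 3 at 1.8 °C → α = 0.68×10⁻⁴ K⁻¹
Layer 1: 260 × 1.8 × 2.2×10⁻⁴ = 0.10296 m
1.5×10⁻⁴ × 750 × 1.1 = 0.12375 m
Layer 3: 0.68×10⁻⁴ × 0.51 × 1700 = 0.058956 m
Δh = 0.10296 + 0.12375 + 0.058956 = 0.285666 m ≈ 0.29 m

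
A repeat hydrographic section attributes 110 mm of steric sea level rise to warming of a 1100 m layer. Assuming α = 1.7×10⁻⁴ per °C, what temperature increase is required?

ΔT = Δh/(αH) = 0.11 / (1.7×10⁻⁴ × 1100) ≈ 0.5882 K

0.59 K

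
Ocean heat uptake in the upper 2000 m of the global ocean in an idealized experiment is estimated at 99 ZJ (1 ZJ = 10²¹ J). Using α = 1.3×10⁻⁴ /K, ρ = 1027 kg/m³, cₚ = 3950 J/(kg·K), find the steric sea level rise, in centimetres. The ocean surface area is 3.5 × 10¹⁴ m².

0.91 cm

Per unit area: Q = 99×10²¹ / (3.5×10¹⁴) ≈ 2.829×10⁸ J/m²
Δh = αQ/(ρcₚ) = 1.3×10⁻⁴ × 2.829×10⁸ / (1027 × 3950) ≈ 0.0090659 m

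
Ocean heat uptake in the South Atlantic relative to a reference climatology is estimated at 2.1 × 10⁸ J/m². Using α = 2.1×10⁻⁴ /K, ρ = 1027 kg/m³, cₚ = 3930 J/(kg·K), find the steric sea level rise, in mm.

Δh = αQ/(ρcₚ) = 2.1×10⁻⁴ × 2.1×10⁸ / (1027 × 3930) ≈ 0.010926 m

Δh = 11 mm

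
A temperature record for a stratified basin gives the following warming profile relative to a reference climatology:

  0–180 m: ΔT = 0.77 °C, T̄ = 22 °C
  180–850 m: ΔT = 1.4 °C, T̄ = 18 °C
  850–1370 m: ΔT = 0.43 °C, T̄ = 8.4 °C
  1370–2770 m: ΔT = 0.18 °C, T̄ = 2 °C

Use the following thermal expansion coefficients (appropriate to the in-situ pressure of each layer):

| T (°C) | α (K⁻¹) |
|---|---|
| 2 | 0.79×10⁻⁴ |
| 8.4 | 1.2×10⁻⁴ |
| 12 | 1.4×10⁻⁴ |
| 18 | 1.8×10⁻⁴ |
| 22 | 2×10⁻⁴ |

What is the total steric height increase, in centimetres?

Layer 1 at 22 °C → α = 2×10⁻⁴ K⁻¹
Layer 2 at 18 °C → α = 1.8×10⁻⁴ K⁻¹
Layer 3 at 8.4 °C → α = 1.2×10⁻⁴ K⁻¹
Layer 4 at 2 °C → α = 0.79×10⁻⁴ K⁻¹
0.77 × 2×10⁻⁴ × 180 = 0.02772 m
180–850 m: 670 × 1.4 × 1.8×10⁻⁴ = 0.16884 m
850–1370 m: 0.43 × 520 × 1.2×10⁻⁴ = 0.026832 m
0.18 × 1400 × 0.79×10⁻⁴ = 0.019908 m
Δh = 0.02772 + 0.16884 + 0.026832 + 0.019908 = 0.24330 m

24 cm of thermosteric rise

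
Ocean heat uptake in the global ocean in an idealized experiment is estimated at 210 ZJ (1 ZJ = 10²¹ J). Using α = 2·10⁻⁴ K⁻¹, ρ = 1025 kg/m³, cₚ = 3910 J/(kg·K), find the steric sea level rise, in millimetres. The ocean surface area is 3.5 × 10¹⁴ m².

29.9 mm

Per unit area: Q = 210×10²¹ / (3.5×10¹⁴) = 6×10⁸ J/m²
Δh = αQ/(ρcₚ) = 2×10⁻⁴ × 6×10⁸ / (1025 × 3910) ≈ 0.029942 m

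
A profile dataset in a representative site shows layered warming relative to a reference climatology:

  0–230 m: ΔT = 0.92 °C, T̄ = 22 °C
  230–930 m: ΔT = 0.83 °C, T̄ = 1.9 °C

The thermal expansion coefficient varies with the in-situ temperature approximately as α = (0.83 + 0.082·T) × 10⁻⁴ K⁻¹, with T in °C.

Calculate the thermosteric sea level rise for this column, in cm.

Layer 1: α = (0.83 + 0.082×22)×10⁻⁴ = 2.634×10⁻⁴ K⁻¹
Layer 2: α = (0.83 + 0.082×1.9)×10⁻⁴ = 0.9858×10⁻⁴ K⁻¹
2.634×10⁻⁴ × 0.92 × 230 = 0.05573544 m
0.9858×10⁻⁴ × 700 × 0.83 = 0.05727498 m
Δh = 0.05573544 + 0.05727498 = 0.11301042 m

about 11.3 cm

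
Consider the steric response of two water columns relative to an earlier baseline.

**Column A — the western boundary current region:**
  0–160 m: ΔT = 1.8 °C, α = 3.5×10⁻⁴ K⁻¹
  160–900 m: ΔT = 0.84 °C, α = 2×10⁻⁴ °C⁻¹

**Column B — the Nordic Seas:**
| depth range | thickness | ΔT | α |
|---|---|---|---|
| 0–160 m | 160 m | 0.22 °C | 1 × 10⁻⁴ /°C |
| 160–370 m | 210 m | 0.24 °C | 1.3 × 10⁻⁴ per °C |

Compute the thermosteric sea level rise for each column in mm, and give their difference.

A 0–160 m: 3.5×10⁻⁴ × 1.8 × 160 = 0.10080 m
A 0.84 × 740 × 2×10⁻⁴ = 0.12432 m
A total: 0.22512 m
B 0.22 × 160 × 1×10⁻⁴ = 0.00352 m
B Layer 2: 210 × 1.3×10⁻⁴ × 0.24 = 0.006552 m
B total: 0.010072 m
Difference: 0.22512 − 0.010072 = 0.215048 m

Δh_A ≈ 225 mm, Δh_B ≈ 10.1 mm; difference ≈ 215 mm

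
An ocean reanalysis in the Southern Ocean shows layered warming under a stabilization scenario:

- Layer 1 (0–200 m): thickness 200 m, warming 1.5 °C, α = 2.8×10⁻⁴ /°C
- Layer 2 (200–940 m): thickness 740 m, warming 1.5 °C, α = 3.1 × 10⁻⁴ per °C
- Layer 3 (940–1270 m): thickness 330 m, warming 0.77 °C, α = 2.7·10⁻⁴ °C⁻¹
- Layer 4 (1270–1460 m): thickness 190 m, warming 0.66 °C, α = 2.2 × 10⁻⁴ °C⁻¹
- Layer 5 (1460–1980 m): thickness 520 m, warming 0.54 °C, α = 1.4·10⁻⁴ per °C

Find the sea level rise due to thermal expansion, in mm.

0–200 m: 2.8×10⁻⁴ × 1.5 × 200 = 0.08400 m
1.5 × 3.1×10⁻⁴ × 740 = 0.34410 m
940–1270 m: 2.7×10⁻⁴ × 0.77 × 330 = 0.068607 m
Layer 4: 190 × 0.66 × 2.2×10⁻⁴ = 0.027588 m
1460–1980 m: 520 × 0.54 × 1.4×10⁻⁴ = 0.039312 m
Δh = 0.08400 + 0.34410 + 0.068607 + 0.027588 + 0.039312 = 0.563607 m

564 mm of thermosteric rise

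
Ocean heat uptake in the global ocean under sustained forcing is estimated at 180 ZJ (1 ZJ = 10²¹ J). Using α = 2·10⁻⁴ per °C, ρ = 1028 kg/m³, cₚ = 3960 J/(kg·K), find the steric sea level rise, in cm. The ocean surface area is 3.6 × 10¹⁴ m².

about 2.5 cm

Per unit area: Q = 180×10²¹ / (3.6×10¹⁴) = 5×10⁸ J/m²
Δh = αQ/(ρcₚ) = 2×10⁻⁴ × 5×10⁸ / (1028 × 3960) ≈ 0.024565 m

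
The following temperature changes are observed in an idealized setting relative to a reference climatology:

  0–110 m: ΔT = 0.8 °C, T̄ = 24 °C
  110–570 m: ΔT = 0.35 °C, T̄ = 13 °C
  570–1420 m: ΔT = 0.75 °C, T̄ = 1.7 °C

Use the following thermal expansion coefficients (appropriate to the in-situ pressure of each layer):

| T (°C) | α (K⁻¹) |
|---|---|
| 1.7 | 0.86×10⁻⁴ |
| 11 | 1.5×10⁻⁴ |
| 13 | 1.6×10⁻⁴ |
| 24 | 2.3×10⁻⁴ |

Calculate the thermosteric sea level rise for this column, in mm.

Layer 1 at 24 °C → α = 2.3×10⁻⁴ K⁻¹
Layer 2 at 13 °C → α = 1.6×10⁻⁴ K⁻¹
Layer 3 at 1.7 °C → α = 0.86×10⁻⁴ K⁻¹
2.3×10⁻⁴ × 0.8 × 110 = 0.02024 m
110–570 m: 1.6×10⁻⁴ × 0.35 × 460 = 0.02576 m
Layer 3: 850 × 0.86×10⁻⁴ × 0.75 = 0.054825 m
Δh = 0.02024 + 0.02576 + 0.054825 = 0.100825 m ≈ 101 mm

101 mm of thermosteric rise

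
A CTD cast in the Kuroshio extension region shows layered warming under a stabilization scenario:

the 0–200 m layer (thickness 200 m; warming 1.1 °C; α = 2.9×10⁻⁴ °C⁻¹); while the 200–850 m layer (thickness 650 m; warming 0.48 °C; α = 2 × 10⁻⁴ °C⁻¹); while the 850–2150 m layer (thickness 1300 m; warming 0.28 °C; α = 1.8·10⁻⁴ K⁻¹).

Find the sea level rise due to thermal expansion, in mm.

Layer 1: 2.9×10⁻⁴ × 200 × 1.1 = 0.06380 m
2×10⁻⁴ × 0.48 × 650 = 0.06240 m
850–2150 m: 1.8×10⁻⁴ × 0.28 × 1300 = 0.06552 m
Δh = 0.06380 + 0.06240 + 0.06552 = 0.19172 m

Δh = 192 mm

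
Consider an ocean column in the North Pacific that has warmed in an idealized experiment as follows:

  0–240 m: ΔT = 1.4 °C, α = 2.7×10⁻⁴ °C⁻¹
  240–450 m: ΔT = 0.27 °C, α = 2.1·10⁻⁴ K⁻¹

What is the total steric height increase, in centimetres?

240 × 2.7×10⁻⁴ × 1.4 = 0.09072 m
210 × 2.1×10⁻⁴ × 0.27 = 0.011907 m
Δh = 0.09072 + 0.011907 = 0.102627 m

about 10.3 cm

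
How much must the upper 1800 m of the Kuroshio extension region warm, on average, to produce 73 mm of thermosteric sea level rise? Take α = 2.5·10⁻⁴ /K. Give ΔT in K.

ΔT = Δh/(αH) = 0.073 / (2.5×10⁻⁴ × 1800) ≈ 0.1622 K

about 0.162 K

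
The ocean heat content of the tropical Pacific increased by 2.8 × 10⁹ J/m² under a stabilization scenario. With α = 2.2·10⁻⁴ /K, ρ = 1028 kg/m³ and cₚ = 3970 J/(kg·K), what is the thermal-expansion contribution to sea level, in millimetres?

Δh = 151 mm

Δh = αQ/(ρcₚ) = 2.2×10⁻⁴ × 2.8×10⁹ / (1028 × 3970) ≈ 0.15094 m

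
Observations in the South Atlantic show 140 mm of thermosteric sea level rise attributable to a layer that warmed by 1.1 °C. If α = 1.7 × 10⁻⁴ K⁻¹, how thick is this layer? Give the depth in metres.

H = Δh/(αΔT) = 0.14 / (1.7×10⁻⁴ × 1.1) ≈ 748.7 m

about 749 m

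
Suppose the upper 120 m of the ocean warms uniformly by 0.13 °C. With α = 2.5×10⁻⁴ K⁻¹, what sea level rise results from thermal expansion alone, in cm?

Δh = αΔT·H = 2.5×10⁻⁴ × 0.13 × 120 = 0.00390 m

about 0.390 cm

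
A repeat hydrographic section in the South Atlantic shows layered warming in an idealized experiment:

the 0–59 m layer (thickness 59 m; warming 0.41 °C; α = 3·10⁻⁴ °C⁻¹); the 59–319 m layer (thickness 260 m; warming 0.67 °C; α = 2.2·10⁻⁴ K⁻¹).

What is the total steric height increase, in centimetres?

Δh = 4.56 cm

0.41 × 59 × 3×10⁻⁴ = 0.007257 m
Layer 2: 2.2×10⁻⁴ × 0.67 × 260 = 0.038324 m
Δh = 0.007257 + 0.038324 = 0.045581 m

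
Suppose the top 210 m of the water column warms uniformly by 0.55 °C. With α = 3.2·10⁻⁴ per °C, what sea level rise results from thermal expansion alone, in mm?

Δh = αΔT·H = 3.2×10⁻⁴ × 0.55 × 210 = 0.03696 m

about 37.0 mm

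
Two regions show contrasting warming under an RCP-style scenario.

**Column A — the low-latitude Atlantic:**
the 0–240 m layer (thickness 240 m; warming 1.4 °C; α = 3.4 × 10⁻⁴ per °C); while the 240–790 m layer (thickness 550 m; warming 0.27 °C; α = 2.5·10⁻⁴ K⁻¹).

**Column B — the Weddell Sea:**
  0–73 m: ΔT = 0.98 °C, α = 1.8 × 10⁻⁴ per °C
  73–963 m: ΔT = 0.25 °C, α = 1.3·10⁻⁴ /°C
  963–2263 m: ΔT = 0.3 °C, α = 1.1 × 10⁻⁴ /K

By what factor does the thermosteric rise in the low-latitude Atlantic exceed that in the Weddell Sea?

≈ 1.79×

A 0–240 m: 1.4 × 240 × 3.4×10⁻⁴ = 0.11424 m
A 240–790 m: 550 × 0.27 × 2.5×10⁻⁴ = 0.037125 m
A total: 0.151365 m
B 0–73 m: 0.98 × 73 × 1.8×10⁻⁴ = 0.0128772 m
B 1.3×10⁻⁴ × 0.25 × 890 = 0.028925 m
B 1.1×10⁻⁴ × 0.3 × 1300 = 0.04290 m
B total: 0.0847022 m
Ratio: 0.151365 / 0.0847022 ≈ 1.787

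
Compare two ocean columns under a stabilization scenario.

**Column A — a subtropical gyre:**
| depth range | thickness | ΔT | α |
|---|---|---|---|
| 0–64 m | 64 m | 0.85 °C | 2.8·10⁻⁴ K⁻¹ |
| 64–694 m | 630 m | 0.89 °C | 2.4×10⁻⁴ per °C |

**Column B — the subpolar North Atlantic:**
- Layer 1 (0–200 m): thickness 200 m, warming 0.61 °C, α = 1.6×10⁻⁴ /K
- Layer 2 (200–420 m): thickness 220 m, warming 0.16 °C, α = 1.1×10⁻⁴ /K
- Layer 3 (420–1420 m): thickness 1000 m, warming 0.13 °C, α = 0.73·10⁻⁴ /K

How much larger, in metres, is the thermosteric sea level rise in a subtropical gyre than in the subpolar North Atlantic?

A Layer 1: 64 × 0.85 × 2.8×10⁻⁴ = 0.015232 m
A 64–694 m: 0.89 × 630 × 2.4×10⁻⁴ = 0.134568 m
A total: 0.14980 m
B 1.6×10⁻⁴ × 0.61 × 200 = 0.01952 m
B 220 × 1.1×10⁻⁴ × 0.16 = 0.003872 m
B 1000 × 0.73×10⁻⁴ × 0.13 = 0.00949 m
B total: 0.032882 m
Difference: 0.14980 − 0.032882 = 0.116918 m

Δh_A − Δh_B ≈ 0.12 m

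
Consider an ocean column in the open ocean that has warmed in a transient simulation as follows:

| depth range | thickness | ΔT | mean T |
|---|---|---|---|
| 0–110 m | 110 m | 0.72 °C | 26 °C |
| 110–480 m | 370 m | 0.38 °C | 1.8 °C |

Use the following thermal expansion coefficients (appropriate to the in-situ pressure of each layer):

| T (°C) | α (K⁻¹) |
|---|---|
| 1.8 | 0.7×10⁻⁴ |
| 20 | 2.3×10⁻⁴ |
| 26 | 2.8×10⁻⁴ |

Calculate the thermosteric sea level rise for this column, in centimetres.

Layer 1 at 26 °C → α = 2.8×10⁻⁴ K⁻¹
Layer 2 at 1.8 °C → α = 0.7×10⁻⁴ K⁻¹
0–110 m: 2.8×10⁻⁴ × 110 × 0.72 = 0.022176 m
370 × 0.7×10⁻⁴ × 0.38 = 0.009842 m
Δh = 0.022176 + 0.009842 = 0.032018 m

Δh ≈ 3.20 cm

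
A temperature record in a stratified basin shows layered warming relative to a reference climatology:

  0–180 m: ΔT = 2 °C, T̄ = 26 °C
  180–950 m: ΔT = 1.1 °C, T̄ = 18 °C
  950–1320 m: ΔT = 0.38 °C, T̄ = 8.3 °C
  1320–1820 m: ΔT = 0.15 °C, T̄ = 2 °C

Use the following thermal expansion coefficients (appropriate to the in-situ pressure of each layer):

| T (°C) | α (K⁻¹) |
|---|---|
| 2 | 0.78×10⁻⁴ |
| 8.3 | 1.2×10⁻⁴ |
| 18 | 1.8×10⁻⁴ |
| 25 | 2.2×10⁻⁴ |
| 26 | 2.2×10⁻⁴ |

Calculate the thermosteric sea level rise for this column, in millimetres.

Layer 1 at 26 °C → α = 2.2×10⁻⁴ K⁻¹
Layer 2 at 18 °C → α = 1.8×10⁻⁴ K⁻¹
Layer 3 at 8.3 °C → α = 1.2×10⁻⁴ K⁻¹
Layer 4 at 2 °C → α = 0.78×10⁻⁴ K⁻¹
Layer 1: 180 × 2.2×10⁻⁴ × 2 = 0.07920 m
Layer 2: 1.1 × 770 × 1.8×10⁻⁴ = 0.15246 m
370 × 1.2×10⁻⁴ × 0.38 = 0.016872 m
1320–1820 m: 0.78×10⁻⁴ × 0.15 × 500 = 0.00585 m
Δh = 0.07920 + 0.15246 + 0.016872 + 0.00585 = 0.254382 m ≈ 254 mm

about 254 mm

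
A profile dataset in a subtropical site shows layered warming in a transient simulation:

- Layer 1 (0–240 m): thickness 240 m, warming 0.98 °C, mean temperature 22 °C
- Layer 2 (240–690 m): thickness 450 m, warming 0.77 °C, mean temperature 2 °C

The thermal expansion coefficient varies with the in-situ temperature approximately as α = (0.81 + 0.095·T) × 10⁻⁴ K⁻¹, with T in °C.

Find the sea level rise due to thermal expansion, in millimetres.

about 103 mm

Layer 1: α = (0.81 + 0.095×22)×10⁻⁴ = 2.9×10⁻⁴ K⁻¹
Layer 2: α = (0.81 + 0.095×2)×10⁻⁴ = 1×10⁻⁴ K⁻¹
0–240 m: 2.9×10⁻⁴ × 0.98 × 240 = 0.068208 m
240–690 m: 450 × 1×10⁻⁴ × 0.77 = 0.03465 m
Δh = 0.068208 + 0.03465 = 0.102858 m ≈ 103 mm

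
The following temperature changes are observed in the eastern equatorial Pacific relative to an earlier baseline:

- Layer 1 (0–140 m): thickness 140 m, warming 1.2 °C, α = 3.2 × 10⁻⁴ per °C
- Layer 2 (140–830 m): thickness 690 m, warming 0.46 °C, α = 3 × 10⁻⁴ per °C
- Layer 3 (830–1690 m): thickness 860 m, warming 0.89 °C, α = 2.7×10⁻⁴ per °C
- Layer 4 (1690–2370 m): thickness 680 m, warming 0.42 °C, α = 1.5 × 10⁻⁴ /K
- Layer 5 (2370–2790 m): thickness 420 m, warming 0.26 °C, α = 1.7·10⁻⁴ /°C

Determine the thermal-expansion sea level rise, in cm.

42 cm

140 × 3.2×10⁻⁴ × 1.2 = 0.05376 m
140–830 m: 0.46 × 3×10⁻⁴ × 690 = 0.09522 m
830–1690 m: 0.89 × 860 × 2.7×10⁻⁴ = 0.206658 m
1690–2370 m: 1.5×10⁻⁴ × 0.42 × 680 = 0.04284 m
420 × 1.7×10⁻⁴ × 0.26 = 0.018564 m
Δh = 0.05376 + 0.09522 + 0.206658 + 0.04284 + 0.018564 = 0.417042 m ≈ 42 cm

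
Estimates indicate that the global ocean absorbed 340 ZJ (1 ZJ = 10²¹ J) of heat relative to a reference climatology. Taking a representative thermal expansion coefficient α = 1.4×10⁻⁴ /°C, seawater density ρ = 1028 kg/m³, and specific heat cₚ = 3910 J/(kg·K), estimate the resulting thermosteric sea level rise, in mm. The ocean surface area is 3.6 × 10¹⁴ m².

Per unit area: Q = 340×10²¹ / (3.6×10¹⁴) ≈ 9.444×10⁸ J/m²
Δh = αQ/(ρcₚ) = 1.4×10⁻⁴ × 9.444×10⁸ / (1028 × 3910) ≈ 0.032894 m

32.9 mm of thermosteric rise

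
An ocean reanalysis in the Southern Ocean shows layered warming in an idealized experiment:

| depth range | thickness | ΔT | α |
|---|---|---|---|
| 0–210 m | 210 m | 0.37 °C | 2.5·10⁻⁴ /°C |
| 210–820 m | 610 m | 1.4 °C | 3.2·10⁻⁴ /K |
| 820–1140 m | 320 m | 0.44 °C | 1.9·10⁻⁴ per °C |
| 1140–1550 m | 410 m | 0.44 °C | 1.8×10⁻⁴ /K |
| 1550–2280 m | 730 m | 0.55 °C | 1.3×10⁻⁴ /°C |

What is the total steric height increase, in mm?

about 400 mm

0.37 × 2.5×10⁻⁴ × 210 = 0.019425 m
3.2×10⁻⁴ × 610 × 1.4 = 0.27328 m
820–1140 m: 320 × 1.9×10⁻⁴ × 0.44 = 0.026752 m
Layer 4: 0.44 × 410 × 1.8×10⁻⁴ = 0.032472 m
1550–2280 m: 1.3×10⁻⁴ × 0.55 × 730 = 0.052195 m
Δh = 0.019425 + 0.27328 + 0.026752 + 0.032472 + 0.052195 = 0.404124 m ≈ 400 mm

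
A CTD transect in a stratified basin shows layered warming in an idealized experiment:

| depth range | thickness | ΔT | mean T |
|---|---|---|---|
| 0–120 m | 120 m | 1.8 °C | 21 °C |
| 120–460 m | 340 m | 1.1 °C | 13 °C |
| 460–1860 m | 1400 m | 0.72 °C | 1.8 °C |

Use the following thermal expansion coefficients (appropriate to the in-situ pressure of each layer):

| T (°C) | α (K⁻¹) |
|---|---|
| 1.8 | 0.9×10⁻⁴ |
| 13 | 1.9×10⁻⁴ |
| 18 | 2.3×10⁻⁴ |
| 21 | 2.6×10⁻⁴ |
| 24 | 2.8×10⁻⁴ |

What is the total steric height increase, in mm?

218 mm of thermosteric rise

Layer 1 at 21 °C → α = 2.6×10⁻⁴ K⁻¹
Layer 2 at 13 °C → α = 1.9×10⁻⁴ K⁻¹
Layer 3 at 1.8 °C → α = 0.9×10⁻⁴ K⁻¹
0–120 m: 120 × 2.6×10⁻⁴ × 1.8 = 0.05616 m
1.9×10⁻⁴ × 1.1 × 340 = 0.07106 m
0.72 × 0.9×10⁻⁴ × 1400 = 0.09072 m
Δh = 0.05616 + 0.07106 + 0.09072 = 0.21794 m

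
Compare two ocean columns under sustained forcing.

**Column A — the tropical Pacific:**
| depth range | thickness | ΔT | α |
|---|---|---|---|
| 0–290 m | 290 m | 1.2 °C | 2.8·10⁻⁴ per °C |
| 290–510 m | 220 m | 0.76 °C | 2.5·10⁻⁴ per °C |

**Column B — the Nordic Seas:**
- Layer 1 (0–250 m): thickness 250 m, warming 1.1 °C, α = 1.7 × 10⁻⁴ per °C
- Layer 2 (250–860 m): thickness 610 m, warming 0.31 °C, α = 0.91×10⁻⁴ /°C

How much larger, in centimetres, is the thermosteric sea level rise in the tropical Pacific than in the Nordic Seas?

A 2.8×10⁻⁴ × 290 × 1.2 = 0.09744 m
A Layer 2: 2.5×10⁻⁴ × 220 × 0.76 = 0.04180 m
A total: 0.13924 m
B 0–250 m: 250 × 1.1 × 1.7×10⁻⁴ = 0.04675 m
B 250–860 m: 0.31 × 610 × 0.91×10⁻⁴ = 0.0172081 m
B total: 0.0639581 m
Difference: 0.13924 − 0.0639581 = 0.0752819 m

Δh_A − Δh_B ≈ 7.53 cm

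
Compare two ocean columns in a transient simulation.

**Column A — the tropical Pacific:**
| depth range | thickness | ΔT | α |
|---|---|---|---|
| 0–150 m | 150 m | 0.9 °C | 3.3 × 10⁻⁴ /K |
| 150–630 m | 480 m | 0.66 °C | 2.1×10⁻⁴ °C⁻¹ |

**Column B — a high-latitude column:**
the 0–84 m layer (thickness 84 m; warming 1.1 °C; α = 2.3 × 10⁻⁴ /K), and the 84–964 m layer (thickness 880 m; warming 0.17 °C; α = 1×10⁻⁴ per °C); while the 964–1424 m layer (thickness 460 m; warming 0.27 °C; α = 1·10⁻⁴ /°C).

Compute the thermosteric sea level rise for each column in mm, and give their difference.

A: 111 mm; B: 48.6 mm; difference 62.4 mm

A 0–150 m: 3.3×10⁻⁴ × 150 × 0.9 = 0.04455 m
A 150–630 m: 2.1×10⁻⁴ × 480 × 0.66 = 0.066528 m
A total: 0.111078 m
B Layer 1: 2.3×10⁻⁴ × 84 × 1.1 = 0.021252 m
B 84–964 m: 0.17 × 1×10⁻⁴ × 880 = 0.01496 m
B Layer 3: 460 × 1×10⁻⁴ × 0.27 = 0.01242 m
B total: 0.048632 m
Difference: 0.111078 − 0.048632 = 0.062446 m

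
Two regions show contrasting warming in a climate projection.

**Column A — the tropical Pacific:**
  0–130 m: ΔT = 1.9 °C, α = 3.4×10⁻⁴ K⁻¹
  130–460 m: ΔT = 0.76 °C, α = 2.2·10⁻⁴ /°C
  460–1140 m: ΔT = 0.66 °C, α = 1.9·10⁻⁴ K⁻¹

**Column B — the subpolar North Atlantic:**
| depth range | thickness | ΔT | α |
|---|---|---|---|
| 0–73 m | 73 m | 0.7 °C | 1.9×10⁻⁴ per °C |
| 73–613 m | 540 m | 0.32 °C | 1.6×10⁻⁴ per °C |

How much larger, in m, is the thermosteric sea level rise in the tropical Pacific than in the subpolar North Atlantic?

A 1.9 × 3.4×10⁻⁴ × 130 = 0.08398 m
A Layer 2: 0.76 × 330 × 2.2×10⁻⁴ = 0.055176 m
A 460–1140 m: 680 × 1.9×10⁻⁴ × 0.66 = 0.085272 m
A total: 0.224428 m
B 0–73 m: 1.9×10⁻⁴ × 0.7 × 73 = 0.009709 m
B 0.32 × 540 × 1.6×10⁻⁴ = 0.027648 m
B total: 0.037357 m
Difference: 0.224428 − 0.037357 = 0.187071 m

0.187 m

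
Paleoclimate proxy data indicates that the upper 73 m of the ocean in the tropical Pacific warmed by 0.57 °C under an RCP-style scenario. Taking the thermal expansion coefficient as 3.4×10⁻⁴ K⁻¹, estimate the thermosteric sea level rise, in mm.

Δh = αΔT·H = 3.4×10⁻⁴ × 0.57 × 73 = 0.0141474 m

14.1 mm of thermosteric rise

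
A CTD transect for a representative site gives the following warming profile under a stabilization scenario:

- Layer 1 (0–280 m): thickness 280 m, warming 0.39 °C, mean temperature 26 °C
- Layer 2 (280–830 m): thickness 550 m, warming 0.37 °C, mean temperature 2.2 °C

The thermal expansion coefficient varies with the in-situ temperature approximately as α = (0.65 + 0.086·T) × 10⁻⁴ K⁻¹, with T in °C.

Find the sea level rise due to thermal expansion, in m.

0.0486 m of thermosteric rise

Layer 1: α = (0.65 + 0.086×26)×10⁻⁴ = 2.886×10⁻⁴ K⁻¹
Layer 2: α = (0.65 + 0.086×2.2)×10⁻⁴ = 0.8392×10⁻⁴ K⁻¹
0–280 m: 2.886×10⁻⁴ × 0.39 × 280 = 0.03151512 m
Layer 2: 550 × 0.8392×10⁻⁴ × 0.37 = 0.01707772 m
Δh = 0.03151512 + 0.01707772 = 0.04859284 m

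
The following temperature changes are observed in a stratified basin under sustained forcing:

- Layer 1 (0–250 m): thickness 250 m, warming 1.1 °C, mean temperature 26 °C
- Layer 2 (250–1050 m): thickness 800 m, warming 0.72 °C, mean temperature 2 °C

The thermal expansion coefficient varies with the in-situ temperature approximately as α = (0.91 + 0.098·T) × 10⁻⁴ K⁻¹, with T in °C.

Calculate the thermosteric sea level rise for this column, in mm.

Layer 1: α = (0.91 + 0.098×26)×10⁻⁴ = 3.458×10⁻⁴ K⁻¹
Layer 2: α = (0.91 + 0.098×2)×10⁻⁴ = 1.106×10⁻⁴ K⁻¹
0–250 m: 3.458×10⁻⁴ × 1.1 × 250 = 0.095095 m
1.106×10⁻⁴ × 0.72 × 800 = 0.0637056 m
Δh = 0.095095 + 0.0637056 = 0.1588006 m

159 mm of thermosteric rise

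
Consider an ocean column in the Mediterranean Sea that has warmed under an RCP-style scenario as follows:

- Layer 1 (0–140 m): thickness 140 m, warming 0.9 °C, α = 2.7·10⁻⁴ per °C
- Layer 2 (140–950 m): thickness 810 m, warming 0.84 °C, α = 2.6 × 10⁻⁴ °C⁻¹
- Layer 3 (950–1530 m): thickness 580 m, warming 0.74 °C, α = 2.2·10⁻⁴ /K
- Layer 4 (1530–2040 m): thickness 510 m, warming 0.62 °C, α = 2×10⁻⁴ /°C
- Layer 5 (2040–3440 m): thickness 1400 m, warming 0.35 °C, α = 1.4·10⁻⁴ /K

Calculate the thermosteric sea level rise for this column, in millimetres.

Δh ≈ 437 mm

0–140 m: 0.9 × 140 × 2.7×10⁻⁴ = 0.03402 m
Layer 2: 2.6×10⁻⁴ × 810 × 0.84 = 0.176904 m
Layer 3: 2.2×10⁻⁴ × 0.74 × 580 = 0.094424 m
Layer 4: 510 × 2×10⁻⁴ × 0.62 = 0.06324 m
Layer 5: 1.4×10⁻⁴ × 1400 × 0.35 = 0.06860 m
Δh = 0.03402 + 0.176904 + 0.094424 + 0.06324 + 0.06860 = 0.437188 m ≈ 437 mm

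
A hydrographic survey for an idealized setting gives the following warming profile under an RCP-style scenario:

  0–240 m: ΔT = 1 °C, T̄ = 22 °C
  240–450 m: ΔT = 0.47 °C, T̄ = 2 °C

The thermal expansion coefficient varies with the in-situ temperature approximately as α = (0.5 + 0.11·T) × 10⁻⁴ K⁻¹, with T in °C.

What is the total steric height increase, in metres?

Layer 1: α = (0.5 + 0.11×22)×10⁻⁴ = 2.92×10⁻⁴ K⁻¹
Layer 2: α = (0.5 + 0.11×2)×10⁻⁴ = 0.72×10⁻⁴ K⁻¹
Layer 1: 2.92×10⁻⁴ × 1 × 240 = 0.07008 m
0.47 × 210 × 0.72×10⁻⁴ = 0.0071064 m
Δh = 0.07008 + 0.0071064 = 0.0771864 m

about 0.0772 m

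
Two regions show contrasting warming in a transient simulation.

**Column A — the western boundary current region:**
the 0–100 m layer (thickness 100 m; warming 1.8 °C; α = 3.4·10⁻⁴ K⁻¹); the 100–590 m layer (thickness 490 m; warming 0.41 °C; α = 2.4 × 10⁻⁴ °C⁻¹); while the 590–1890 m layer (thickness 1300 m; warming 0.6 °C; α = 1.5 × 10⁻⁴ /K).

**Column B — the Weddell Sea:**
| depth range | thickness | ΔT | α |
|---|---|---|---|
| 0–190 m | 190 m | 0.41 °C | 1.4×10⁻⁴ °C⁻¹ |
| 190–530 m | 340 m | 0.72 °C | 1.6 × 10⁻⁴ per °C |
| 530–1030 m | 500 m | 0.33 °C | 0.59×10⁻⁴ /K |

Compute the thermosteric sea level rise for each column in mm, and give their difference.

A: 230 mm; B: 60 mm; difference 170 mm

A 0–100 m: 100 × 1.8 × 3.4×10⁻⁴ = 0.06120 m
A Layer 2: 2.4×10⁻⁴ × 0.41 × 490 = 0.048216 m
A 590–1890 m: 1300 × 0.6 × 1.5×10⁻⁴ = 0.11700 m
A total: 0.226416 m
B 0–190 m: 0.41 × 190 × 1.4×10⁻⁴ = 0.010906 m
B Layer 2: 0.72 × 1.6×10⁻⁴ × 340 = 0.039168 m
B 0.59×10⁻⁴ × 0.33 × 500 = 0.009735 m
B total: 0.059809 m
Difference: 0.226416 − 0.059809 = 0.166607 m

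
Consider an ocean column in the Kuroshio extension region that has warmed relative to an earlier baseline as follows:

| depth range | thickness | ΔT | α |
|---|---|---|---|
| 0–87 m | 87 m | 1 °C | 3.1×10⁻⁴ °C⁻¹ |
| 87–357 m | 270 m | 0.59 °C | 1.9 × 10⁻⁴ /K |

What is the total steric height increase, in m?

Δh = 0.0572 m

Layer 1: 3.1×10⁻⁴ × 1 × 87 = 0.02697 m
270 × 0.59 × 1.9×10⁻⁴ = 0.030267 m
Δh = 0.02697 + 0.030267 = 0.057237 m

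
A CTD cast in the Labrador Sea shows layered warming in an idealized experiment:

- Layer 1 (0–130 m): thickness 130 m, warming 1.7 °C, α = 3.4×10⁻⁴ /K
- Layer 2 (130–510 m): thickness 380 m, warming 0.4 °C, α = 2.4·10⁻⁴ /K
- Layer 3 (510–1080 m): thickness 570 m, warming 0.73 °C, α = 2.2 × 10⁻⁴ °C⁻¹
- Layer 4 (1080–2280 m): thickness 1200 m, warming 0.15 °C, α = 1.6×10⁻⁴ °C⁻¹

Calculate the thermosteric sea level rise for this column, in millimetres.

130 × 1.7 × 3.4×10⁻⁴ = 0.07514 m
Layer 2: 380 × 2.4×10⁻⁴ × 0.4 = 0.03648 m
Layer 3: 0.73 × 2.2×10⁻⁴ × 570 = 0.091542 m
Layer 4: 1200 × 1.6×10⁻⁴ × 0.15 = 0.02880 m
Δh = 0.07514 + 0.03648 + 0.091542 + 0.02880 = 0.231962 m

Δh = 232 mm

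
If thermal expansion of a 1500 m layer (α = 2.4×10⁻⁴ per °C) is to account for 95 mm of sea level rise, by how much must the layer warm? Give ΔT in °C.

about 0.264 °C

ΔT = Δh/(αH) = 0.095 / (2.4×10⁻⁴ × 1500) ≈ 0.2639 °C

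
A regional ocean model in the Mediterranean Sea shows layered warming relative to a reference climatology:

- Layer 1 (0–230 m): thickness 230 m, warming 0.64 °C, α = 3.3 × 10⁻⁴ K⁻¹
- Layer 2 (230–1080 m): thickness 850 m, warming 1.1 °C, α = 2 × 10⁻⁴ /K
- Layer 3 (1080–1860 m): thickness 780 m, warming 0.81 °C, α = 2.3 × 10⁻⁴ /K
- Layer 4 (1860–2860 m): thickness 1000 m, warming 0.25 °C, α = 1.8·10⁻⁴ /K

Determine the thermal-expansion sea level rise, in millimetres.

0–230 m: 230 × 0.64 × 3.3×10⁻⁴ = 0.048576 m
850 × 2×10⁻⁴ × 1.1 = 0.18700 m
1080–1860 m: 0.81 × 2.3×10⁻⁴ × 780 = 0.145314 m
Layer 4: 1.8×10⁻⁴ × 0.25 × 1000 = 0.04500 m
Δh = 0.048576 + 0.18700 + 0.145314 + 0.04500 = 0.42589 m ≈ 426 mm

426 mm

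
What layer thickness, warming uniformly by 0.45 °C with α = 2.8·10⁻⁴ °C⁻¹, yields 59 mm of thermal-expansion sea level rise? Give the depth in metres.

468 m

H = Δh/(αΔT) = 0.059 / (2.8×10⁻⁴ × 0.45) ≈ 468.3 m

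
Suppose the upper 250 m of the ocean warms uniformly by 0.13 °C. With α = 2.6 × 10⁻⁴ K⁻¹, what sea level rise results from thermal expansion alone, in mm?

8.45 mm

Δh = αΔT·H = 2.6×10⁻⁴ × 0.13 × 250 = 0.00845 m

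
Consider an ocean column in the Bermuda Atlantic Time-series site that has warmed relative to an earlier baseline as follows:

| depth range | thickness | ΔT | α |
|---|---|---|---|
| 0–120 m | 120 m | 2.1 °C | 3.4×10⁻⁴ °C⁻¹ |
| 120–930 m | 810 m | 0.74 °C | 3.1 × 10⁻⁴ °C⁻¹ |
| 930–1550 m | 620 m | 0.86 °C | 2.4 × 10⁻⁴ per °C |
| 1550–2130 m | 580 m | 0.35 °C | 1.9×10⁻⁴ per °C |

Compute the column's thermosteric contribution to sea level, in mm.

0–120 m: 3.4×10⁻⁴ × 2.1 × 120 = 0.08568 m
120–930 m: 3.1×10⁻⁴ × 810 × 0.74 = 0.185814 m
Layer 3: 2.4×10⁻⁴ × 0.86 × 620 = 0.127968 m
580 × 1.9×10⁻⁴ × 0.35 = 0.03857 m
Δh = 0.08568 + 0.185814 + 0.127968 + 0.03857 = 0.438032 m

Δh = 438 mm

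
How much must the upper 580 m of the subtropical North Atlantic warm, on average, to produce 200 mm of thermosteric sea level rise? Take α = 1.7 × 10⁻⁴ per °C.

ΔT ≈ 2.03 K

ΔT = Δh/(αH) = 0.2 / (1.7×10⁻⁴ × 580) ≈ 2.028 K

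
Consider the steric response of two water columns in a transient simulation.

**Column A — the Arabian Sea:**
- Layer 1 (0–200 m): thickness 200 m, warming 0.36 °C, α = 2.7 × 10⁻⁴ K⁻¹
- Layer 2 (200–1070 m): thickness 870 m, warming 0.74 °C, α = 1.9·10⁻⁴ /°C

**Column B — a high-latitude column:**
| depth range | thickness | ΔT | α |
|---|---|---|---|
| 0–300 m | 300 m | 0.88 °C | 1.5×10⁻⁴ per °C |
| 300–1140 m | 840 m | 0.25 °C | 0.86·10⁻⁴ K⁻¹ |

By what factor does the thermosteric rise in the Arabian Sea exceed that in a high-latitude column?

A 0.36 × 2.7×10⁻⁴ × 200 = 0.01944 m
A Layer 2: 870 × 1.9×10⁻⁴ × 0.74 = 0.122322 m
A total: 0.141762 m
B Layer 1: 300 × 0.88 × 1.5×10⁻⁴ = 0.03960 m
B 0.25 × 0.86×10⁻⁴ × 840 = 0.01806 m
B total: 0.05766 m
Ratio: 0.141762 / 0.05766 ≈ 2.459

a factor of 2.46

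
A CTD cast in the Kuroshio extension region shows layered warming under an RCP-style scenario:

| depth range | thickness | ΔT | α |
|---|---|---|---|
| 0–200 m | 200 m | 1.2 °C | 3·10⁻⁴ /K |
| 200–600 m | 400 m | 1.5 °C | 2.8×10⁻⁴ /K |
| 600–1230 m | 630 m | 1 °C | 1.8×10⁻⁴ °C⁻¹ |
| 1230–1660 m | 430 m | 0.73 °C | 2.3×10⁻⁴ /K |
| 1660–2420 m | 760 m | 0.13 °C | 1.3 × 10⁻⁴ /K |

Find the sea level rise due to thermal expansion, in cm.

44 cm of thermosteric rise

200 × 3×10⁻⁴ × 1.2 = 0.07200 m
200–600 m: 400 × 1.5 × 2.8×10⁻⁴ = 0.16800 m
1 × 630 × 1.8×10⁻⁴ = 0.11340 m
Layer 4: 0.73 × 2.3×10⁻⁴ × 430 = 0.072197 m
1660–2420 m: 1.3×10⁻⁴ × 760 × 0.13 = 0.012844 m
Δh = 0.07200 + 0.16800 + 0.11340 + 0.072197 + 0.012844 = 0.438441 m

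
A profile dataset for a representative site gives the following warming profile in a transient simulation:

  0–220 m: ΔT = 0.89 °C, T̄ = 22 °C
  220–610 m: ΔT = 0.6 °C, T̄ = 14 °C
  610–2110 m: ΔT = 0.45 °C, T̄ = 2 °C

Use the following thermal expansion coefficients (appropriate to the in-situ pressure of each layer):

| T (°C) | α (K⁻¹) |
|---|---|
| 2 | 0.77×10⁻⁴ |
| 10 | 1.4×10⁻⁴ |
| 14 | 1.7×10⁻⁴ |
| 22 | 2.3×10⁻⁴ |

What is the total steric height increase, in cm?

Layer 1 at 22 °C → α = 2.3×10⁻⁴ K⁻¹
Layer 2 at 14 °C → α = 1.7×10⁻⁴ K⁻¹
Layer 3 at 2 °C → α = 0.77×10⁻⁴ K⁻¹
Layer 1: 2.3×10⁻⁴ × 0.89 × 220 = 0.045034 m
Layer 2: 0.6 × 390 × 1.7×10⁻⁴ = 0.03978 m
Layer 3: 0.45 × 1500 × 0.77×10⁻⁴ = 0.051975 m
Δh = 0.045034 + 0.03978 + 0.051975 = 0.136789 m

Δh ≈ 14 cm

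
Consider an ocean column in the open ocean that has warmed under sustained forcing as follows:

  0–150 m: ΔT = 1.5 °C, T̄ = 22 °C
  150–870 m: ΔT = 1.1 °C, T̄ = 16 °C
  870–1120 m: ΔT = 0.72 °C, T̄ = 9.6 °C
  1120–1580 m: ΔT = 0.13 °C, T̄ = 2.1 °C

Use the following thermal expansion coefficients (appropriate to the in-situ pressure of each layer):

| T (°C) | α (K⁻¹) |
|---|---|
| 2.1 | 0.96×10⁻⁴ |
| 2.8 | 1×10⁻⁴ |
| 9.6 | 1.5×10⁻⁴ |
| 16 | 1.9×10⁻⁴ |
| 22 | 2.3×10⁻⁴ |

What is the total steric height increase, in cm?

about 23.5 cm

Layer 1 at 22 °C → α = 2.3×10⁻⁴ K⁻¹
Layer 2 at 16 °C → α = 1.9×10⁻⁴ K⁻¹
Layer 3 at 9.6 °C → α = 1.5×10⁻⁴ K⁻¹
Layer 4 at 2.1 °C → α = 0.96×10⁻⁴ K⁻¹
2.3×10⁻⁴ × 150 × 1.5 = 0.05175 m
1.1 × 1.9×10⁻⁴ × 720 = 0.15048 m
Layer 3: 1.5×10⁻⁴ × 0.72 × 250 = 0.02700 m
460 × 0.96×10⁻⁴ × 0.13 = 0.0057408 m
Δh = 0.05175 + 0.15048 + 0.02700 + 0.0057408 = 0.2349708 m ≈ 23.5 cm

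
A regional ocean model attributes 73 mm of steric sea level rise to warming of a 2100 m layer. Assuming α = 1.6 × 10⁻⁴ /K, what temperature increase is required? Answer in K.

ΔT = Δh/(αH) = 0.073 / (1.6×10⁻⁴ × 2100) ≈ 0.2173 K

0.217 K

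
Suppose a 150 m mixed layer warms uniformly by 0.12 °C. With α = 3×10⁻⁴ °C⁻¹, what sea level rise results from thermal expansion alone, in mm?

5.40 mm

Δh = αΔT·H = 3×10⁻⁴ × 0.12 × 150 = 0.00540 m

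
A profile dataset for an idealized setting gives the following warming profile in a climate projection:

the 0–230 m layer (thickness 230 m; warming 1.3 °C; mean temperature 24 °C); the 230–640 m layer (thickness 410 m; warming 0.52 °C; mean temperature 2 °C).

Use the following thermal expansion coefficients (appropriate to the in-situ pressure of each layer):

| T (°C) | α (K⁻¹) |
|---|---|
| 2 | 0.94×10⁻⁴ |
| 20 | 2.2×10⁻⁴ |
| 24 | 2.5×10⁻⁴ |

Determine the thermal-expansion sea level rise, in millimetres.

Δh ≈ 94.8 mm

Layer 1 at 24 °C → α = 2.5×10⁻⁴ K⁻¹
Layer 2 at 2 °C → α = 0.94×10⁻⁴ K⁻¹
0–230 m: 230 × 2.5×10⁻⁴ × 1.3 = 0.07475 m
230–640 m: 0.52 × 0.94×10⁻⁴ × 410 = 0.0200408 m
Δh = 0.07475 + 0.0200408 = 0.0947908 m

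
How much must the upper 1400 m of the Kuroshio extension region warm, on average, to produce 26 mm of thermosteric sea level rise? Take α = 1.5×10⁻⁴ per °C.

about 0.124 K

ΔT = Δh/(αH) = 0.026 / (1.5×10⁻⁴ × 1400) ≈ 0.1238 K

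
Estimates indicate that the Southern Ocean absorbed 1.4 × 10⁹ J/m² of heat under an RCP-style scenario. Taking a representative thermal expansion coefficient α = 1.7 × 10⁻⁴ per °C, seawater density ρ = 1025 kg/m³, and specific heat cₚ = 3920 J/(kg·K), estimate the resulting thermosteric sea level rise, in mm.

Δh = αQ/(ρcₚ) = 1.7×10⁻⁴ × 1.4×10⁹ / (1025 × 3920) ≈ 0.059233 m

59.2 mm of thermosteric rise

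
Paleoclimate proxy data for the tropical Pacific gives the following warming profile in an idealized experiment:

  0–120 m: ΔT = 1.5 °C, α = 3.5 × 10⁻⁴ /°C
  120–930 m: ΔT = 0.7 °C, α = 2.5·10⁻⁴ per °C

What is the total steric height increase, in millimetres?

about 205 mm

3.5×10⁻⁴ × 120 × 1.5 = 0.06300 m
Layer 2: 2.5×10⁻⁴ × 810 × 0.7 = 0.14175 m
Δh = 0.06300 + 0.14175 = 0.20475 m ≈ 205 mm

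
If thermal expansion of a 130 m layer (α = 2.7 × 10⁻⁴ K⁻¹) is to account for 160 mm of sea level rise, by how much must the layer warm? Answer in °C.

4.56 °C

ΔT = Δh/(αH) = 0.16 / (2.7×10⁻⁴ × 130) ≈ 4.558 °C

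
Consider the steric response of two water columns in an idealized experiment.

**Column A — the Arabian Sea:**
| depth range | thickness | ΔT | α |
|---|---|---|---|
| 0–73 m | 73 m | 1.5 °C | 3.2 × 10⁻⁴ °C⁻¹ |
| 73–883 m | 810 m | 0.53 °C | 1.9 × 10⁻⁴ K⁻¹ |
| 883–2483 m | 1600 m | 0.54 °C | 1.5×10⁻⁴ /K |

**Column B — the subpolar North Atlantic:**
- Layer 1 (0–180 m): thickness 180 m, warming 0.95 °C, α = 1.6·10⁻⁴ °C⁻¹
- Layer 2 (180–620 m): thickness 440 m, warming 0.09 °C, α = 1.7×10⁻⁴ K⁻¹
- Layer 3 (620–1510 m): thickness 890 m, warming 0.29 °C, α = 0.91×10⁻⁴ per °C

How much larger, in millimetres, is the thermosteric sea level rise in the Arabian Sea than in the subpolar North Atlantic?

A Layer 1: 1.5 × 3.2×10⁻⁴ × 73 = 0.03504 m
A Layer 2: 1.9×10⁻⁴ × 0.53 × 810 = 0.081567 m
A 1.5×10⁻⁴ × 1600 × 0.54 = 0.12960 m
A total: 0.246207 m
B 0.95 × 1.6×10⁻⁴ × 180 = 0.02736 m
B 0.09 × 440 × 1.7×10⁻⁴ = 0.006732 m
B 620–1510 m: 0.91×10⁻⁴ × 890 × 0.29 = 0.0234871 m
B total: 0.0575791 m
Difference: 0.246207 − 0.0575791 = 0.1886279 m

190 mm larger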